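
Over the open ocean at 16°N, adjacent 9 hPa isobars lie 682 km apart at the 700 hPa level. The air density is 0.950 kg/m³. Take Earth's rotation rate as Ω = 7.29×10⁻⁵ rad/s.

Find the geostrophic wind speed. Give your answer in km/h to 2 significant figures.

120 km/h

Coriolis parameter at 16°N:
f = 2Ω sin φ = 2 × 7.29×10⁻⁵ × sin 16° = 4.02×10⁻⁵ s⁻¹
Pressure gradient: |∂P/∂n| = 900 Pa / 682000 m = 1.32×10⁻³ Pa/m
Geostrophic balance (pressure-gradient force = Coriolis force):
V_g = (1/(fρ)) |∂P/∂n| = 1.32×10⁻³ / (4.02×10⁻⁵ × 0.950) = 34.6 m/s
Converting: 34.6 m/s × 3.6 = 120 km/h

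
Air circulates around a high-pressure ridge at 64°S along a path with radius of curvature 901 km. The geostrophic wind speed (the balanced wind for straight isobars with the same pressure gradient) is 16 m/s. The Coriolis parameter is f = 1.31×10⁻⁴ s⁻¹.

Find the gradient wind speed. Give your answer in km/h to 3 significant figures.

Around a high, pressure-gradient force acts outward with centrifugal, so Coriolis balances both:
fV = (1/ρ)|∂P/∂n| + V²/R  →  V² − fR·V + fR·V_g = 0
With fR = 1.31×10⁻⁴ × 901×10³ m = 118 m/s:
V = [fR − √((fR)² − 4 fR V_g)]/2 = [118 − √(118² − 4×118×16)]/2 = 19.1 m/s
Supergeostrophic (V > V_g = 16 m/s), as expected around a high.
Converting: 19.1 m/s × 3.6 = 68.7 km/h

68.7 km/h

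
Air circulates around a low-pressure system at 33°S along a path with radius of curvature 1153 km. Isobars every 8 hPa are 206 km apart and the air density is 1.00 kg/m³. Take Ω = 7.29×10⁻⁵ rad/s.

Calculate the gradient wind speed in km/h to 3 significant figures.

127 km/h

Coriolis parameter at 33°S:
f = 2Ω sin φ = 2 × 7.29×10⁻⁵ × sin 33° = 7.94×10⁻⁵ s⁻¹
Pressure gradient: |∂P/∂n| = 800 Pa / 206000 m = 3.88×10⁻³ Pa/m
Geostrophic speed: V_g = |∂P/∂n|/(fρ) = 3.88×10⁻³/(7.94×10⁻⁵ × 1.00) = 48.9 m/s
Around a low, centrifugal force acts outward with Coriolis, so pressure-gradient force balances both:
(1/ρ)|∂P/∂n| = fV + V²/R  →  V² + fR·V − fR·V_g = 0
With fR = 7.94×10⁻⁵ × 1153×10³ m = 91.6 m/s:
V = [−fR + √((fR)² + 4 fR V_g)]/2 = [−91.6 + √(91.6² + 4×91.6×48.9)]/2 = 35.3 m/s
Subgeostrophic (V < V_g = 48.9 m/s), as expected around a low.
Converting: 35.3 m/s × 3.6 = 127 km/h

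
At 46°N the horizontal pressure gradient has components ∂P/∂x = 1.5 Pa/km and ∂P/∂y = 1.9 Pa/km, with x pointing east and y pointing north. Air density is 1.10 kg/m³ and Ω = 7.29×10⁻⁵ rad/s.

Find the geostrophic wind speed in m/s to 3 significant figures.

Coriolis parameter at 46°N:
f = 2Ω sin φ = 2 × 7.29×10⁻⁵ × sin 46° = 1.05×10⁻⁴ s⁻¹
Component geostrophic relations (x east, y north):
u_g = −(1/(fρ)) ∂P/∂y,  v_g = (1/(fρ)) ∂P/∂x
u_g = −(1.9×10⁻³)/(1.05×10⁻⁴ × 1.10) = −16.5 m/s;  v_g = (1.5×10⁻³)/(1.05×10⁻⁴ × 1.10) = 13.0 m/s
|V_g| = √(u_g² + v_g²) = 21.0 m/s

21.0 m/s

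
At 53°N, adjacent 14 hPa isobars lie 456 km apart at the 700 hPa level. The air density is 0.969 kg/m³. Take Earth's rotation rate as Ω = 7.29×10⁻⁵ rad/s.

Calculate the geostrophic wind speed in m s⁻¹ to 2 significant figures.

Coriolis parameter at 53°N:
f = 2Ω sin φ = 2 × 7.29×10⁻⁵ × sin 53° = 1.16×10⁻⁴ s⁻¹
Pressure gradient: |∂P/∂n| = 1400 Pa / 456000 m = 3.07×10⁻³ Pa/m
Geostrophic balance (pressure-gradient force = Coriolis force):
V_g = (1/(fρ)) |∂P/∂n| = 3.07×10⁻³ / (1.16×10⁻⁴ × 0.969) = 27.2 m/s

27 m s⁻¹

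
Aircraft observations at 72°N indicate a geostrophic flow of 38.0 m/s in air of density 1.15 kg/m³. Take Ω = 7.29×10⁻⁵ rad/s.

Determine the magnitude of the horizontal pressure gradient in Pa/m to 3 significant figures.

Coriolis parameter at 72°N:
f = 2Ω sin φ = 2 × 7.29×10⁻⁵ × sin 72° = 1.39×10⁻⁴ s⁻¹
Geostrophic balance rearranged: |∂P/∂n| = f ρ V_g
|∂P/∂n| = 1.39×10⁻⁴ × 1.15 × 38.0 = 6.06×10⁻³ Pa/m

6.06×10⁻³ Pa/m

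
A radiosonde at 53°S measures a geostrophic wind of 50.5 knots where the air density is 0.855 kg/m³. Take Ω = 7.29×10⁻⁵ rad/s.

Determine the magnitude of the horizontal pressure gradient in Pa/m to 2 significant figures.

2.6×10⁻³ Pa/m

Coriolis parameter at 53°S:
f = 2Ω sin φ = 2 × 7.29×10⁻⁵ × sin 53° = 1.16×10⁻⁴ s⁻¹
Wind speed in SI: 50.5 knots = 26.0 m/s
Geostrophic balance rearranged: |∂P/∂n| = f ρ V_g
|∂P/∂n| = 1.16×10⁻⁴ × 0.855 × 26.0 = 2.59×10⁻³ Pa/m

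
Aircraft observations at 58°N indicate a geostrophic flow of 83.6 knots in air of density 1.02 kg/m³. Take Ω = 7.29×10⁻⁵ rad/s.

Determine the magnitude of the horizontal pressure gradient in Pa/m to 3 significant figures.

Coriolis parameter at 58°N:
f = 2Ω sin φ = 2 × 7.29×10⁻⁵ × sin 58° = 1.24×10⁻⁴ s⁻¹
Wind speed in SI: 83.6 knots = 43.0 m/s
Geostrophic balance rearranged: |∂P/∂n| = f ρ V_g
|∂P/∂n| = 1.24×10⁻⁴ × 1.02 × 43.0 = 5.42×10⁻³ Pa/m

5.42×10⁻³ Pa/m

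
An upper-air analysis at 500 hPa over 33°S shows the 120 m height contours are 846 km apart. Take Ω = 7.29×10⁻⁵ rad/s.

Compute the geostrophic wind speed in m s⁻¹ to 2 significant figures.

18 m s⁻¹

Coriolis parameter at 33°S:
f = 2Ω sin φ = 2 × 7.29×10⁻⁵ × sin 33° = 7.94×10⁻⁵ s⁻¹
Height gradient: |∂Z/∂n| = 120 m / 846000 m = 1.42×10⁻⁴
On a pressure surface, geostrophic balance gives V_g = (g/f)|∂Z/∂n|:
V_g = 9.81 × 1.42×10⁻⁴ / 7.94×10⁻⁵ = 17.5 m/s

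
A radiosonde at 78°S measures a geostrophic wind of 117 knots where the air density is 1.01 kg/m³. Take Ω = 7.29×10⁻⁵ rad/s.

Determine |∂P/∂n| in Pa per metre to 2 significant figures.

8.7×10⁻³ Pa/m

Coriolis parameter at 78°S:
f = 2Ω sin φ = 2 × 7.29×10⁻⁵ × sin 78° = 1.43×10⁻⁴ s⁻¹
Wind speed in SI: 117 knots = 60.2 m/s
Geostrophic balance rearranged: |∂P/∂n| = f ρ V_g
|∂P/∂n| = 1.43×10⁻⁴ × 1.01 × 60.2 = 8.67×10⁻³ Pa/m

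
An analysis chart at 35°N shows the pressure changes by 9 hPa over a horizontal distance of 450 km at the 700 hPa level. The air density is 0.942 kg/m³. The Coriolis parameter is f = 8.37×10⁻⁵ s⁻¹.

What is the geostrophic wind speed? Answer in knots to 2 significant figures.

49 knots

Pressure gradient: |∂P/∂n| = 900 Pa / 450000 m = 2.00×10⁻³ Pa/m
Geostrophic balance (pressure-gradient force = Coriolis force):
V_g = (1/(fρ)) |∂P/∂n| = 2.00×10⁻³ / (8.37×10⁻⁵ × 0.942) = 25.4 m/s
Converting: 25.4 m/s × 1.944 = 49 knots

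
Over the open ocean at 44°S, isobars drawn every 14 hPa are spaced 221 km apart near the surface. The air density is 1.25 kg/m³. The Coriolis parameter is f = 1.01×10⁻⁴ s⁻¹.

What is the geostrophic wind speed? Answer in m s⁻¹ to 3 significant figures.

Pressure gradient: |∂P/∂n| = 1400 Pa / 221000 m = 6.33×10⁻³ Pa/m
Geostrophic balance (pressure-gradient force = Coriolis force):
V_g = (1/(fρ)) |∂P/∂n| = 6.33×10⁻³ / (1.01×10⁻⁴ × 1.25) = 50.2 m/s

50.2 m s⁻¹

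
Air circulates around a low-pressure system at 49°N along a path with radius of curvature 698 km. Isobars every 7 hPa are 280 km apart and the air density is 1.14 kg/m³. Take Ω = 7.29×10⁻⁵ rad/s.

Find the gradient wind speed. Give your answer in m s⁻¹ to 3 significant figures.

16.4 m s⁻¹

Coriolis parameter at 49°N:
f = 2Ω sin φ = 2 × 7.29×10⁻⁵ × sin 49° = 1.10×10⁻⁴ s⁻¹
Pressure gradient: |∂P/∂n| = 700 Pa / 280000 m = 2.50×10⁻³ Pa/m
Geostrophic speed: V_g = |∂P/∂n|/(fρ) = 2.50×10⁻³/(1.10×10⁻⁴ × 1.14) = 19.9 m/s
Around a low, centrifugal force acts outward with Coriolis, so pressure-gradient force balances both:
(1/ρ)|∂P/∂n| = fV + V²/R  →  V² + fR·V − fR·V_g = 0
With fR = 1.10×10⁻⁴ × 698×10³ m = 76.8 m/s:
V = [−fR + √((fR)² + 4 fR V_g)]/2 = [−76.8 + √(76.8² + 4×76.8×19.9)]/2 = 16.4 m/s
Subgeostrophic (V < V_g = 19.9 m/s), as expected around a low.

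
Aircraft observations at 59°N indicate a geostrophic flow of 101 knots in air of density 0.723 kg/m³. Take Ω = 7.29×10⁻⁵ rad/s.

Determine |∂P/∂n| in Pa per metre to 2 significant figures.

4.7×10⁻³ Pa/m

Coriolis parameter at 59°N:
f = 2Ω sin φ = 2 × 7.29×10⁻⁵ × sin 59° = 1.25×10⁻⁴ s⁻¹
Wind speed in SI: 101 knots = 52.0 m/s
Geostrophic balance rearranged: |∂P/∂n| = f ρ V_g
|∂P/∂n| = 1.25×10⁻⁴ × 0.723 × 52.0 = 4.69×10⁻³ Pa/m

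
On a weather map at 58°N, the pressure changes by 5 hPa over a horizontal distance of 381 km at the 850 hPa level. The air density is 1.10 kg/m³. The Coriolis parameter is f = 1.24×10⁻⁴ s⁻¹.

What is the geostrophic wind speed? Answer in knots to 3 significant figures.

Pressure gradient: |∂P/∂n| = 500 Pa / 381000 m = 1.31×10⁻³ Pa/m
Geostrophic balance (pressure-gradient force = Coriolis force):
V_g = (1/(fρ)) |∂P/∂n| = 1.31×10⁻³ / (1.24×10⁻⁴ × 1.10) = 9.62 m/s
Converting: 9.62 m/s × 1.944 = 18.7 knots

18.7 knots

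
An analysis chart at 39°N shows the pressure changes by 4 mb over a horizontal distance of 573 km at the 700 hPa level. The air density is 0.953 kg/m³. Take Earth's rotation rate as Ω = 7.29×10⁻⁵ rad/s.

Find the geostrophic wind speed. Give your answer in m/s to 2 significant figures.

8.0 m/s

Coriolis parameter at 39°N:
f = 2Ω sin φ = 2 × 7.29×10⁻⁵ × sin 39° = 9.18×10⁻⁵ s⁻¹
Pressure gradient: |∂P/∂n| = 400 Pa / 573000 m = 6.98×10⁻⁴ Pa/m
Geostrophic balance (pressure-gradient force = Coriolis force):
V_g = (1/(fρ)) |∂P/∂n| = 6.98×10⁻⁴ / (9.18×10⁻⁵ × 0.953) = 7.98 m/s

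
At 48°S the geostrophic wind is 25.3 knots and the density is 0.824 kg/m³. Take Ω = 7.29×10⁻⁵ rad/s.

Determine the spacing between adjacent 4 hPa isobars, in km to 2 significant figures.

340 km

Coriolis parameter at 48°S:
f = 2Ω sin φ = 2 × 7.29×10⁻⁵ × sin 48° = 1.08×10⁻⁴ s⁻¹
Wind speed in SI: 25.3 knots = 13.0 m/s
Geostrophic balance rearranged: |∂P/∂n| = f ρ V_g
|∂P/∂n| = 1.08×10⁻⁴ × 0.824 × 13.0 = 1.16×10⁻³ Pa/m
Isobar spacing: Δn = ΔP/|∂P/∂n| = 400 Pa / 1.16×10⁻³ Pa/m = 344226 m ≈ 340 km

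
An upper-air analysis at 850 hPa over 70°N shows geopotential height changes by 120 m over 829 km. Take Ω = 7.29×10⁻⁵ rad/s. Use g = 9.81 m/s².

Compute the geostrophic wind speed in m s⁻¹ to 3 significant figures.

Coriolis parameter at 70°N:
f = 2Ω sin φ = 2 × 7.29×10⁻⁵ × sin 70° = 1.37×10⁻⁴ s⁻¹
Height gradient: |∂Z/∂n| = 120 m / 829000 m = 1.45×10⁻⁴
On a pressure surface, geostrophic balance gives V_g = (g/f)|∂Z/∂n|:
V_g = 9.81 × 1.45×10⁻⁴ / 1.37×10⁻⁴ = 10.4 m/s

10.4 m s⁻¹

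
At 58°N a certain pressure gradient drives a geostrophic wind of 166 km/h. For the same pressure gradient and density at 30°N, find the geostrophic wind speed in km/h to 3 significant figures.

With the same pressure gradient and density, V_g ∝ 1/f ∝ 1/sin φ.
V₂ = V₁ · sin φ₁ / sin φ₂ = 166 × sin 58° / sin 30°
V₂ = 166 × 0.8480/0.5000 = 282 km/h

282 km/h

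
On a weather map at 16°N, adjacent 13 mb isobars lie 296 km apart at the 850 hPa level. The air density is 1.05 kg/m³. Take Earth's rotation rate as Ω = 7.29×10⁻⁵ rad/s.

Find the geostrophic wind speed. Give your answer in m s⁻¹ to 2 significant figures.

100 m s⁻¹

Coriolis parameter at 16°N:
f = 2Ω sin φ = 2 × 7.29×10⁻⁵ × sin 16° = 4.02×10⁻⁵ s⁻¹
Pressure gradient: |∂P/∂n| = 1300 Pa / 296000 m = 4.39×10⁻³ Pa/m
Geostrophic balance (pressure-gradient force = Coriolis force):
V_g = (1/(fρ)) |∂P/∂n| = 4.39×10⁻³ / (4.02×10⁻⁵ × 1.05) = 104 m/s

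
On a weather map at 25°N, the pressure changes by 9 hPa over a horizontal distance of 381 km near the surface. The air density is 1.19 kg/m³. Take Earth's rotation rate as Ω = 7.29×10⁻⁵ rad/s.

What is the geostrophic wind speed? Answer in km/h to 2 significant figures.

Coriolis parameter at 25°N:
f = 2Ω sin φ = 2 × 7.29×10⁻⁵ × sin 25° = 6.16×10⁻⁵ s⁻¹
Pressure gradient: |∂P/∂n| = 900 Pa / 381000 m = 2.36×10⁻³ Pa/m
Geostrophic balance (pressure-gradient force = Coriolis force):
V_g = (1/(fρ)) |∂P/∂n| = 2.36×10⁻³ / (6.16×10⁻⁵ × 1.19) = 32.2 m/s
Converting: 32.2 m/s × 3.6 = 120 km/h

120 km/h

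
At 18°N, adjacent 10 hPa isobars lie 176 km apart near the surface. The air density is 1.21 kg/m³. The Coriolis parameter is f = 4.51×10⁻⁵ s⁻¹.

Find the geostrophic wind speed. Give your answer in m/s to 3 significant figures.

104 m/s

Pressure gradient: |∂P/∂n| = 1000 Pa / 176000 m = 5.68×10⁻³ Pa/m
Geostrophic balance (pressure-gradient force = Coriolis force):
V_g = (1/(fρ)) |∂P/∂n| = 5.68×10⁻³ / (4.51×10⁻⁵ × 1.21) = 104 m/s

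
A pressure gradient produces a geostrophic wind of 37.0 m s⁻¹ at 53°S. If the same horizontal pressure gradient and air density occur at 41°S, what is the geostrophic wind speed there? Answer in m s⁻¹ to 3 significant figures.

With the same pressure gradient and density, V_g ∝ 1/f ∝ 1/sin φ.
V₂ = V₁ · sin φ₁ / sin φ₂ = 37.0 × sin 53° / sin 41°
V₂ = 37.0 × 0.7986/0.6561 = 45.0 m s⁻¹

45.0 m s⁻¹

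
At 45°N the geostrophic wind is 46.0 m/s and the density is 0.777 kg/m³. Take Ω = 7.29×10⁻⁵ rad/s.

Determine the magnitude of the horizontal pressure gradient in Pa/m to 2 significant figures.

3.7×10⁻³ Pa/m

Coriolis parameter at 45°N:
f = 2Ω sin φ = 2 × 7.29×10⁻⁵ × sin 45° = 1.03×10⁻⁴ s⁻¹
Geostrophic balance rearranged: |∂P/∂n| = f ρ V_g
|∂P/∂n| = 1.03×10⁻⁴ × 0.777 × 46.0 = 3.68×10⁻³ Pa/m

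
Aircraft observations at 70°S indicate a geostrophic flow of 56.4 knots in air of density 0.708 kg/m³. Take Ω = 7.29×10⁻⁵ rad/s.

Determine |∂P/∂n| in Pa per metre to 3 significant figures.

2.81×10⁻³ Pa/m

Coriolis parameter at 70°S:
f = 2Ω sin φ = 2 × 7.29×10⁻⁵ × sin 70° = 1.37×10⁻⁴ s⁻¹
Wind speed in SI: 56.4 knots = 29.0 m/s
Geostrophic balance rearranged: |∂P/∂n| = f ρ V_g
|∂P/∂n| = 1.37×10⁻⁴ × 0.708 × 29.0 = 2.81×10⁻³ Pa/m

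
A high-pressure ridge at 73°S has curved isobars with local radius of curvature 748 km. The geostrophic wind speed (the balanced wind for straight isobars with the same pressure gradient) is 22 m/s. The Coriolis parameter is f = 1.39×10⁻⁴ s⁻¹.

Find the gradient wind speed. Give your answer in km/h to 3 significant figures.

Around a high, pressure-gradient force acts outward with centrifugal, so Coriolis balances both:
fV = (1/ρ)|∂P/∂n| + V²/R  →  V² − fR·V + fR·V_g = 0
With fR = 1.39×10⁻⁴ × 748×10³ m = 104 m/s:
V = [fR − √((fR)² − 4 fR V_g)]/2 = [104 − √(104² − 4×104×22)]/2 = 31.6 m/s
Supergeostrophic (V > V_g = 22 m/s), as expected around a high.
Converting: 31.6 m/s × 3.6 = 114 km/h

114 km/h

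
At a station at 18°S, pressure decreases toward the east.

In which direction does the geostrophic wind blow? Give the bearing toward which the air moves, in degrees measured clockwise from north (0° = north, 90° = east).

The pressure-gradient force points toward the east (bearing 090°).
Geostrophic balance: in the Southern Hemisphere the Coriolis force deflects motion to the left, so the geostrophic wind blows 90° to the left of the pressure-gradient force (low pressure on the right).
Rotating 090° by 90° counterclockwise gives 000° — the wind blows toward the north.

000°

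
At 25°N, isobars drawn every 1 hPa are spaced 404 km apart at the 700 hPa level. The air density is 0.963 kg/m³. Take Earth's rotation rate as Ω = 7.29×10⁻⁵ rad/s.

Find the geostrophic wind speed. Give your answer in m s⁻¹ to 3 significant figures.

Coriolis parameter at 25°N:
f = 2Ω sin φ = 2 × 7.29×10⁻⁵ × sin 25° = 6.16×10⁻⁵ s⁻¹
Pressure gradient: |∂P/∂n| = 100 Pa / 404000 m = 2.48×10⁻⁴ Pa/m
Geostrophic balance (pressure-gradient force = Coriolis force):
V_g = (1/(fρ)) |∂P/∂n| = 2.48×10⁻⁴ / (6.16×10⁻⁵ × 0.963) = 4.17 m/s

4.17 m s⁻¹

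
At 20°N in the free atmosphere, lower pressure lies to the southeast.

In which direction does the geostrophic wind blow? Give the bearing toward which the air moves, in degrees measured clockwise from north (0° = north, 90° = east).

225°

The pressure-gradient force points toward the southeast (bearing 135°).
Geostrophic balance: in the Northern Hemisphere the Coriolis force deflects motion to the right, so the geostrophic wind blows 90° to the right of the pressure-gradient force (low pressure on the left).
Rotating 135° by 90° clockwise gives 225° — the wind blows toward the southwest.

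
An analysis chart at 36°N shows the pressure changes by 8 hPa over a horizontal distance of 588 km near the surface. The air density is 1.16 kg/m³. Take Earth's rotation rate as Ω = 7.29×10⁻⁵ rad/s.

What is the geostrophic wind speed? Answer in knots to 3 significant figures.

Coriolis parameter at 36°N:
f = 2Ω sin φ = 2 × 7.29×10⁻⁵ × sin 36° = 8.57×10⁻⁵ s⁻¹
Pressure gradient: |∂P/∂n| = 800 Pa / 588000 m = 1.36×10⁻³ Pa/m
Geostrophic balance (pressure-gradient force = Coriolis force):
V_g = (1/(fρ)) |∂P/∂n| = 1.36×10⁻³ / (8.57×10⁻⁵ × 1.16) = 13.7 m/s
Converting: 13.7 m/s × 1.944 = 26.6 knots

26.6 knots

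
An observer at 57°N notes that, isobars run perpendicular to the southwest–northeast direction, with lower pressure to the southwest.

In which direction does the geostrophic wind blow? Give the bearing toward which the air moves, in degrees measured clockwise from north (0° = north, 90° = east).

The pressure-gradient force points toward the southwest (bearing 225°).
Geostrophic balance: in the Northern Hemisphere the Coriolis force deflects motion to the right, so the geostrophic wind blows 90° to the right of the pressure-gradient force (low pressure on the left).
Rotating 225° by 90° clockwise gives 315° — the wind blows toward the northwest.

315°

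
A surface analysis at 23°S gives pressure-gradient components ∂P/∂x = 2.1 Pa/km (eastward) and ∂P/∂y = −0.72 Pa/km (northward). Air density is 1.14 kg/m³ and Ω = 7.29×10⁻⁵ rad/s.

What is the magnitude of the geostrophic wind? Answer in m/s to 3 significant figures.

Coriolis parameter at 23°S:
f = 2Ω sin φ = 2 × 7.29×10⁻⁵ × sin 23° = 5.70×10⁻⁵ s⁻¹
In the Southern Hemisphere f is negative: f = −5.70×10⁻⁵ s⁻¹.
Component geostrophic relations (x east, y north):
u_g = −(1/(fρ)) ∂P/∂y,  v_g = (1/(fρ)) ∂P/∂x
u_g = −(−0.72×10⁻³)/(−5.70×10⁻⁵ × 1.14) = −11.1 m/s;  v_g = (2.1×10⁻³)/(−5.70×10⁻⁵ × 1.14) = −32.3 m/s
|V_g| = √(u_g² + v_g²) = 34.2 m/s

34.2 m/s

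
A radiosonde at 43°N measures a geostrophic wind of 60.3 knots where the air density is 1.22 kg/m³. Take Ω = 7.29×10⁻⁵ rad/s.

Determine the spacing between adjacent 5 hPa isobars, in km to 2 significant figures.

130 km

Coriolis parameter at 43°N:
f = 2Ω sin φ = 2 × 7.29×10⁻⁵ × sin 43° = 9.94×10⁻⁵ s⁻¹
Wind speed in SI: 60.3 knots = 31.0 m/s
Geostrophic balance rearranged: |∂P/∂n| = f ρ V_g
|∂P/∂n| = 9.94×10⁻⁵ × 1.22 × 31.0 = 3.76×10⁻³ Pa/m
Isobar spacing: Δn = ΔP/|∂P/∂n| = 500 Pa / 3.76×10⁻³ Pa/m = 132866 m ≈ 130 km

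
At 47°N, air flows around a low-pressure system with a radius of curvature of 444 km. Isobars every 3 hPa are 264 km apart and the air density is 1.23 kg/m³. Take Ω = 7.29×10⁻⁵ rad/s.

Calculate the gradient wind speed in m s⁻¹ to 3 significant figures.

Coriolis parameter at 47°N:
f = 2Ω sin φ = 2 × 7.29×10⁻⁵ × sin 47° = 1.07×10⁻⁴ s⁻¹
Pressure gradient: |∂P/∂n| = 300 Pa / 264000 m = 1.14×10⁻³ Pa/m
Geostrophic speed: V_g = |∂P/∂n|/(fρ) = 1.14×10⁻³/(1.07×10⁻⁴ × 1.23) = 8.66 m/s
Around a low, centrifugal force acts outward with Coriolis, so pressure-gradient force balances both:
(1/ρ)|∂P/∂n| = fV + V²/R  →  V² + fR·V − fR·V_g = 0
With fR = 1.07×10⁻⁴ × 444×10³ m = 47.3 m/s:
V = [−fR + √((fR)² + 4 fR V_g)]/2 = [−47.3 + √(47.3² + 4×47.3×8.66)]/2 = 7.48 m/s
Subgeostrophic (V < V_g = 8.66 m/s), as expected around a low.

7.48 m s⁻¹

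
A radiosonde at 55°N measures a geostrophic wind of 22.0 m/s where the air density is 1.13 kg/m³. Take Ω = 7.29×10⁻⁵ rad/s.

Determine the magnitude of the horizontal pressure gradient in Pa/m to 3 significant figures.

Coriolis parameter at 55°N:
f = 2Ω sin φ = 2 × 7.29×10⁻⁵ × sin 55° = 1.19×10⁻⁴ s⁻¹
Geostrophic balance rearranged: |∂P/∂n| = f ρ V_g
|∂P/∂n| = 1.19×10⁻⁴ × 1.13 × 22.0 = 2.97×10⁻³ Pa/m

2.97×10⁻³ Pa/m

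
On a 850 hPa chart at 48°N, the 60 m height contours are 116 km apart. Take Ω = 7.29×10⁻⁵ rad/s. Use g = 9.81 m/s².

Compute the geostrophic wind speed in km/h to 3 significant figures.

Coriolis parameter at 48°N:
f = 2Ω sin φ = 2 × 7.29×10⁻⁵ × sin 48° = 1.08×10⁻⁴ s⁻¹
Height gradient: |∂Z/∂n| = 60 m / 116000 m = 5.17×10⁻⁴
On a pressure surface, geostrophic balance gives V_g = (g/f)|∂Z/∂n|:
V_g = 9.81 × 5.17×10⁻⁴ / 1.08×10⁻⁴ = 46.8 m/s
Converting: 46.8 m/s × 3.6 = 169 km/h

169 km/h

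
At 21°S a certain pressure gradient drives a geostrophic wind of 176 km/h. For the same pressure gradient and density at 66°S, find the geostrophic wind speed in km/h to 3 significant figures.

69.0 km/h

With the same pressure gradient and density, V_g ∝ 1/f ∝ 1/sin φ.
V₂ = V₁ · sin φ₁ / sin φ₂ = 176 × sin 21° / sin 66°
V₂ = 176 × 0.3584/0.9135 = 69.0 km/h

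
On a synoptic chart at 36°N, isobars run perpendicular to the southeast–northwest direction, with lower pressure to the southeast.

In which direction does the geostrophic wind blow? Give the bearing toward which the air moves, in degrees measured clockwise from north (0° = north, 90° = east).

The pressure-gradient force points toward the southeast (bearing 135°).
Geostrophic balance: in the Northern Hemisphere the Coriolis force deflects motion to the right, so the geostrophic wind blows 90° to the right of the pressure-gradient force (low pressure on the left).
Rotating 135° by 90° clockwise gives 225° — the wind blows toward the southwest.

225°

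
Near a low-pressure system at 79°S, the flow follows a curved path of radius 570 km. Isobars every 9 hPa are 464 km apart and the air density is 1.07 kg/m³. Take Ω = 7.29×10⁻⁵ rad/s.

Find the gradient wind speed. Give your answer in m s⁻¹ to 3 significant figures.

11.1 m s⁻¹

Coriolis parameter at 79°S:
f = 2Ω sin φ = 2 × 7.29×10⁻⁵ × sin 79° = 1.43×10⁻⁴ s⁻¹
Pressure gradient: |∂P/∂n| = 900 Pa / 464000 m = 1.94×10⁻³ Pa/m
Geostrophic speed: V_g = |∂P/∂n|/(fρ) = 1.94×10⁻³/(1.43×10⁻⁴ × 1.07) = 12.7 m/s
Around a low, centrifugal force acts outward with Coriolis, so pressure-gradient force balances both:
(1/ρ)|∂P/∂n| = fV + V²/R  →  V² + fR·V − fR·V_g = 0
With fR = 1.43×10⁻⁴ × 570×10³ m = 81.6 m/s:
V = [−fR + √((fR)² + 4 fR V_g)]/2 = [−81.6 + √(81.6² + 4×81.6×12.7)]/2 = 11.1 m/s
Subgeostrophic (V < V_g = 12.7 m/s), as expected around a low.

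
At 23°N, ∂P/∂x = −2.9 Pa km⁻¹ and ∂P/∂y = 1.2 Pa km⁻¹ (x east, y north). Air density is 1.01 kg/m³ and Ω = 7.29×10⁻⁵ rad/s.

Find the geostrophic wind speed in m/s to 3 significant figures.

54.5 m/s

Coriolis parameter at 23°N:
f = 2Ω sin φ = 2 × 7.29×10⁻⁵ × sin 23° = 5.70×10⁻⁵ s⁻¹
Component geostrophic relations (x east, y north):
u_g = −(1/(fρ)) ∂P/∂y,  v_g = (1/(fρ)) ∂P/∂x
u_g = −(1.2×10⁻³)/(5.70×10⁻⁵ × 1.01) = −20.9 m/s;  v_g = (−2.9×10⁻³)/(5.70×10⁻⁵ × 1.01) = −50.4 m/s
|V_g| = √(u_g² + v_g²) = 54.5 m/s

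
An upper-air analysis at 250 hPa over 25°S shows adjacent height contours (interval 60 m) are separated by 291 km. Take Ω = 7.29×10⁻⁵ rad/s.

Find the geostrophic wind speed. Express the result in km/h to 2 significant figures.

Coriolis parameter at 25°S:
f = 2Ω sin φ = 2 × 7.29×10⁻⁵ × sin 25° = 6.16×10⁻⁵ s⁻¹
Height gradient: |∂Z/∂n| = 60 m / 291000 m = 2.06×10⁻⁴
On a pressure surface, geostrophic balance gives V_g = (g/f)|∂Z/∂n|:
V_g = 9.81 × 2.06×10⁻⁴ / 6.16×10⁻⁵ = 32.8 m/s
Converting: 32.8 m/s × 3.6 = 120 km/h

120 km/h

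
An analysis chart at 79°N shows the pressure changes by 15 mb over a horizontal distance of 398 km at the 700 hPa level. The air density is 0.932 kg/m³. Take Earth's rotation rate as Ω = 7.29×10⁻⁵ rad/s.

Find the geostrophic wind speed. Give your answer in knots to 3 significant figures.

54.9 knots

Coriolis parameter at 79°N:
f = 2Ω sin φ = 2 × 7.29×10⁻⁵ × sin 79° = 1.43×10⁻⁴ s⁻¹
Pressure gradient: |∂P/∂n| = 1500 Pa / 398000 m = 3.77×10⁻³ Pa/m
Geostrophic balance (pressure-gradient force = Coriolis force):
V_g = (1/(fρ)) |∂P/∂n| = 3.77×10⁻³ / (1.43×10⁻⁴ × 0.932) = 28.3 m/s
Converting: 28.3 m/s × 1.944 = 54.9 knots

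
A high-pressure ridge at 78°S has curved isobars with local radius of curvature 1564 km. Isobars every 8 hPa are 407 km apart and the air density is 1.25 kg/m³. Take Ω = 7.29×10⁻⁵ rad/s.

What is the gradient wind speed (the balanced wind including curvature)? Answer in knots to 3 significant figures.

Coriolis parameter at 78°S:
f = 2Ω sin φ = 2 × 7.29×10⁻⁵ × sin 78° = 1.43×10⁻⁴ s⁻¹
Pressure gradient: |∂P/∂n| = 800 Pa / 407000 m = 1.97×10⁻³ Pa/m
Geostrophic speed: V_g = |∂P/∂n|/(fρ) = 1.97×10⁻³/(1.43×10⁻⁴ × 1.25) = 11.0 m/s
Around a high, pressure-gradient force acts outward with centrifugal, so Coriolis balances both:
fV = (1/ρ)|∂P/∂n| + V²/R  →  V² − fR·V + fR·V_g = 0
With fR = 1.43×10⁻⁴ × 1564×10³ m = 223 m/s:
V = [fR − √((fR)² − 4 fR V_g)]/2 = [223 − √(223² − 4×223×11)]/2 = 11.6 m/s
Supergeostrophic (V > V_g = 11 m/s), as expected around a high.
Converting: 11.6 m/s × 1.944 = 22.6 knots

22.6 knots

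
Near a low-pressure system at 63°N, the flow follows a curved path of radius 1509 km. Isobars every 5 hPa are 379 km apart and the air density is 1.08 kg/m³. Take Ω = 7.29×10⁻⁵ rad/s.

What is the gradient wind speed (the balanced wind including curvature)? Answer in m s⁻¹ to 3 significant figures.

Coriolis parameter at 63°N:
f = 2Ω sin φ = 2 × 7.29×10⁻⁵ × sin 63° = 1.30×10⁻⁴ s⁻¹
Pressure gradient: |∂P/∂n| = 500 Pa / 379000 m = 1.32×10⁻³ Pa/m
Geostrophic speed: V_g = |∂P/∂n|/(fρ) = 1.32×10⁻³/(1.30×10⁻⁴ × 1.08) = 9.40 m/s
Around a low, centrifugal force acts outward with Coriolis, so pressure-gradient force balances both:
(1/ρ)|∂P/∂n| = fV + V²/R  →  V² + fR·V − fR·V_g = 0
With fR = 1.30×10⁻⁴ × 1509×10³ m = 196 m/s:
V = [−fR + √((fR)² + 4 fR V_g)]/2 = [−196 + √(196² + 4×196×9.4)]/2 = 8.99 m/s
Subgeostrophic (V < V_g = 9.4 m/s), as expected around a low.

8.99 m s⁻¹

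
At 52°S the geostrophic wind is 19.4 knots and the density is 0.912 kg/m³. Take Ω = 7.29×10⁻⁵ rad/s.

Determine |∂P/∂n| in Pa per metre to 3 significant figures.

1.05×10⁻³ Pa/m

Coriolis parameter at 52°S:
f = 2Ω sin φ = 2 × 7.29×10⁻⁵ × sin 52° = 1.15×10⁻⁴ s⁻¹
Wind speed in SI: 19.4 knots = 9.98 m/s
Geostrophic balance rearranged: |∂P/∂n| = f ρ V_g
|∂P/∂n| = 1.15×10⁻⁴ × 0.912 × 9.98 = 1.05×10⁻³ Pa/m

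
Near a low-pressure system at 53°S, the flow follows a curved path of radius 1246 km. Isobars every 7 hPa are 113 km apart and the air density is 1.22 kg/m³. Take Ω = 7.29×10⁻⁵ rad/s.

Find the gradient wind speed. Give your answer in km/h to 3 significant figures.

126 km/h

Coriolis parameter at 53°S:
f = 2Ω sin φ = 2 × 7.29×10⁻⁵ × sin 53° = 1.16×10⁻⁴ s⁻¹
Pressure gradient: |∂P/∂n| = 700 Pa / 113000 m = 6.19×10⁻³ Pa/m
Geostrophic speed: V_g = |∂P/∂n|/(fρ) = 6.19×10⁻³/(1.16×10⁻⁴ × 1.22) = 43.6 m/s
Around a low, centrifugal force acts outward with Coriolis, so pressure-gradient force balances both:
(1/ρ)|∂P/∂n| = fV + V²/R  →  V² + fR·V − fR·V_g = 0
With fR = 1.16×10⁻⁴ × 1246×10³ m = 145 m/s:
V = [−fR + √((fR)² + 4 fR V_g)]/2 = [−145 + √(145² + 4×145×43.6)]/2 = 35.1 m/s
Subgeostrophic (V < V_g = 43.6 m/s), as expected around a low.
Converting: 35.1 m/s × 3.6 = 126 km/h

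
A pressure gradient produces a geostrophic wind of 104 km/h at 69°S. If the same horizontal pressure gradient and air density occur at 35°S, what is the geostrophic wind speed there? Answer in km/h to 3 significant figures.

169 km/h

With the same pressure gradient and density, V_g ∝ 1/f ∝ 1/sin φ.
V₂ = V₁ · sin φ₁ / sin φ₂ = 104 × sin 69° / sin 35°
V₂ = 104 × 0.9336/0.5736 = 169 km/h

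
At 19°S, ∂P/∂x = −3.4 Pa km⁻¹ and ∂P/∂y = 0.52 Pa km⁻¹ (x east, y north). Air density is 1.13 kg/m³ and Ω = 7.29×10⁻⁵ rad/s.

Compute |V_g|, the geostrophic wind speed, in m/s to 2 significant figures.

Coriolis parameter at 19°S:
f = 2Ω sin φ = 2 × 7.29×10⁻⁵ × sin 19° = 4.75×10⁻⁵ s⁻¹
In the Southern Hemisphere f is negative: f = −4.75×10⁻⁵ s⁻¹.
Component geostrophic relations (x east, y north):
u_g = −(1/(fρ)) ∂P/∂y,  v_g = (1/(fρ)) ∂P/∂x
u_g = −(0.52×10⁻³)/(−4.75×10⁻⁵ × 1.13) = 9.69 m/s;  v_g = (−3.4×10⁻³)/(−4.75×10⁻⁵ × 1.13) = 63.4 m/s
|V_g| = √(u_g² + v_g²) = 64.1 m/s

64 m/s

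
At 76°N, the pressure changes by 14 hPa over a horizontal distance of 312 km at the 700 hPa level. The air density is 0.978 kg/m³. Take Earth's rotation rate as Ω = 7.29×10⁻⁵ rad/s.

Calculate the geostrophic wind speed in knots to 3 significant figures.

Coriolis parameter at 76°N:
f = 2Ω sin φ = 2 × 7.29×10⁻⁵ × sin 76° = 1.41×10⁻⁴ s⁻¹
Pressure gradient: |∂P/∂n| = 1400 Pa / 312000 m = 4.49×10⁻³ Pa/m
Geostrophic balance (pressure-gradient force = Coriolis force):
V_g = (1/(fρ)) |∂P/∂n| = 4.49×10⁻³ / (1.41×10⁻⁴ × 0.978) = 32.4 m/s
Converting: 32.4 m/s × 1.944 = 63.0 knots

63.0 knots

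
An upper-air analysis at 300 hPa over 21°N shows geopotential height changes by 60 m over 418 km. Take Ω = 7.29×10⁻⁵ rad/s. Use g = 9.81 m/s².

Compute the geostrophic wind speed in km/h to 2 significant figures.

Coriolis parameter at 21°N:
f = 2Ω sin φ = 2 × 7.29×10⁻⁵ × sin 21° = 5.23×10⁻⁵ s⁻¹
Height gradient: |∂Z/∂n| = 60 m / 418000 m = 1.44×10⁻⁴
On a pressure surface, geostrophic balance gives V_g = (g/f)|∂Z/∂n|:
V_g = 9.81 × 1.44×10⁻⁴ / 5.23×10⁻⁵ = 26.9 m/s
Converting: 26.9 m/s × 3.6 = 97 km/h

97 km/h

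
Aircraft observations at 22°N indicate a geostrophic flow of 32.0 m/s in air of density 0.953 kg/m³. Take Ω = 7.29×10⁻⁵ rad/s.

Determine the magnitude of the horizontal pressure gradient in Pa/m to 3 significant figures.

Coriolis parameter at 22°N:
f = 2Ω sin φ = 2 × 7.29×10⁻⁵ × sin 22° = 5.46×10⁻⁵ s⁻¹
Geostrophic balance rearranged: |∂P/∂n| = f ρ V_g
|∂P/∂n| = 5.46×10⁻⁵ × 0.953 × 32.0 = 1.67×10⁻³ Pa/m

1.67×10⁻³ Pa/m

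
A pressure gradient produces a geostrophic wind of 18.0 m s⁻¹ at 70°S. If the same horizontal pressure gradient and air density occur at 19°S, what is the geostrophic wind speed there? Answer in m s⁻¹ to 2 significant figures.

52 m s⁻¹

With the same pressure gradient and density, V_g ∝ 1/f ∝ 1/sin φ.
V₂ = V₁ · sin φ₁ / sin φ₂ = 18.0 × sin 70° / sin 19°
V₂ = 18.0 × 0.9397/0.3256 = 52 m s⁻¹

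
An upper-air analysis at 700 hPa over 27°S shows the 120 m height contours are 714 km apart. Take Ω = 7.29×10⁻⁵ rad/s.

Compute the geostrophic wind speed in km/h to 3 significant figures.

Coriolis parameter at 27°S:
f = 2Ω sin φ = 2 × 7.29×10⁻⁵ × sin 27° = 6.62×10⁻⁵ s⁻¹
Height gradient: |∂Z/∂n| = 120 m / 714000 m = 1.68×10⁻⁴
On a pressure surface, geostrophic balance gives V_g = (g/f)|∂Z/∂n|:
V_g = 9.81 × 1.68×10⁻⁴ / 6.62×10⁻⁵ = 24.9 m/s
Converting: 24.9 m/s × 3.6 = 89.7 km/h

89.7 km/h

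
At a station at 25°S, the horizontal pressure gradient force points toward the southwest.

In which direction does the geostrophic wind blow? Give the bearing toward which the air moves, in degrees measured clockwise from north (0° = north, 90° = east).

The pressure-gradient force points toward the southwest (bearing 225°).
Geostrophic balance: in the Southern Hemisphere the Coriolis force deflects motion to the left, so the geostrophic wind blows 90° to the left of the pressure-gradient force (low pressure on the right).
Rotating 225° by 90° counterclockwise gives 135° — the wind blows toward the southeast.

135°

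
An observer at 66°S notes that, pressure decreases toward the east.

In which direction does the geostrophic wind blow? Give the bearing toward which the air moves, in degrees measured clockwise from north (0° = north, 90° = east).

The pressure-gradient force points toward the east (bearing 090°).
Geostrophic balance: in the Southern Hemisphere the Coriolis force deflects motion to the left, so the geostrophic wind blows 90° to the left of the pressure-gradient force (low pressure on the right).
Rotating 090° by 90° counterclockwise gives 000° — the wind blows toward the north.

000°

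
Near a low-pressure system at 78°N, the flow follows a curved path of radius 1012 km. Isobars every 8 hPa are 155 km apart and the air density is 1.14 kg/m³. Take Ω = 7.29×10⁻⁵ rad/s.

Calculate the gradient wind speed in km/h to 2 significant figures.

Coriolis parameter at 78°N:
f = 2Ω sin φ = 2 × 7.29×10⁻⁵ × sin 78° = 1.43×10⁻⁴ s⁻¹
Pressure gradient: |∂P/∂n| = 800 Pa / 155000 m = 5.16×10⁻³ Pa/m
Geostrophic speed: V_g = |∂P/∂n|/(fρ) = 5.16×10⁻³/(1.43×10⁻⁴ × 1.14) = 31.7 m/s
Around a low, centrifugal force acts outward with Coriolis, so pressure-gradient force balances both:
(1/ρ)|∂P/∂n| = fV + V²/R  →  V² + fR·V − fR·V_g = 0
With fR = 1.43×10⁻⁴ × 1012×10³ m = 144 m/s:
V = [−fR + √((fR)² + 4 fR V_g)]/2 = [−144 + √(144² + 4×144×31.7)]/2 = 26.8 m/s
Subgeostrophic (V < V_g = 31.7 m/s), as expected around a low.
Converting: 26.8 m/s × 3.6 = 96 km/h

96 km/h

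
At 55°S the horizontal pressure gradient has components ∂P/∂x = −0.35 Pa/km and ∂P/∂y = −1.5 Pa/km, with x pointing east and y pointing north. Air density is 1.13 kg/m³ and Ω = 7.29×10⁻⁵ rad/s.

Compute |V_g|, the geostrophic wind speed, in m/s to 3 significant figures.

11.4 m/s

Coriolis parameter at 55°S:
f = 2Ω sin φ = 2 × 7.29×10⁻⁵ × sin 55° = 1.19×10⁻⁴ s⁻¹
In the Southern Hemisphere f is negative: f = −1.19×10⁻⁴ s⁻¹.
Component geostrophic relations (x east, y north):
u_g = −(1/(fρ)) ∂P/∂y,  v_g = (1/(fρ)) ∂P/∂x
u_g = −(−1.5×10⁻³)/(−1.19×10⁻⁴ × 1.13) = −11.1 m/s;  v_g = (−0.35×10⁻³)/(−1.19×10⁻⁴ × 1.13) = 2.59 m/s
|V_g| = √(u_g² + v_g²) = 11.4 m/s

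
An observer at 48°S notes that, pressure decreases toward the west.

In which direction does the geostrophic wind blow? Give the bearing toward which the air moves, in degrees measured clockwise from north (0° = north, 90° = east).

180°

The pressure-gradient force points toward the west (bearing 270°).
Geostrophic balance: in the Southern Hemisphere the Coriolis force deflects motion to the left, so the geostrophic wind blows 90° to the left of the pressure-gradient force (low pressure on the right).
Rotating 270° by 90° counterclockwise gives 180° — the wind blows toward the south.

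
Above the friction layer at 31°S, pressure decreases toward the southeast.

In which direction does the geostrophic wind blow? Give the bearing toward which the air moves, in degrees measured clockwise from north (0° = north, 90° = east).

045°

The pressure-gradient force points toward the southeast (bearing 135°).
Geostrophic balance: in the Southern Hemisphere the Coriolis force deflects motion to the left, so the geostrophic wind blows 90° to the left of the pressure-gradient force (low pressure on the right).
Rotating 135° by 90° counterclockwise gives 045° — the wind blows toward the northeast.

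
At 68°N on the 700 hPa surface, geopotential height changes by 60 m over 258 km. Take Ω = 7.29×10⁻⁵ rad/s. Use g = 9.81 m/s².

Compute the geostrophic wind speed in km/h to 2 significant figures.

61 km/h

Coriolis parameter at 68°N:
f = 2Ω sin φ = 2 × 7.29×10⁻⁵ × sin 68° = 1.35×10⁻⁴ s⁻¹
Height gradient: |∂Z/∂n| = 60 m / 258000 m = 2.33×10⁻⁴
On a pressure surface, geostrophic balance gives V_g = (g/f)|∂Z/∂n|:
V_g = 9.81 × 2.33×10⁻⁴ / 1.35×10⁻⁴ = 16.9 m/s
Converting: 16.9 m/s × 3.6 = 61 km/h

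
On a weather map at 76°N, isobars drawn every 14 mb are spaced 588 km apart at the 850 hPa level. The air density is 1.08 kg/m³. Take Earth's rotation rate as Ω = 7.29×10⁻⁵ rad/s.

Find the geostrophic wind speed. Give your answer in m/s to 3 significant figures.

Coriolis parameter at 76°N:
f = 2Ω sin φ = 2 × 7.29×10⁻⁵ × sin 76° = 1.41×10⁻⁴ s⁻¹
Pressure gradient: |∂P/∂n| = 1400 Pa / 588000 m = 2.38×10⁻³ Pa/m
Geostrophic balance (pressure-gradient force = Coriolis force):
V_g = (1/(fρ)) |∂P/∂n| = 2.38×10⁻³ / (1.41×10⁻⁴ × 1.08) = 15.6 m/s

15.6 m/s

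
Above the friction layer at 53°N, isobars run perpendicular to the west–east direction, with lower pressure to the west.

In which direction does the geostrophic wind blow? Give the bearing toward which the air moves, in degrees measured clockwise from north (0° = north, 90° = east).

000°

The pressure-gradient force points toward the west (bearing 270°).
Geostrophic balance: in the Northern Hemisphere the Coriolis force deflects motion to the right, so the geostrophic wind blows 90° to the right of the pressure-gradient force (low pressure on the left).
Rotating 270° by 90° clockwise gives 000° — the wind blows toward the north.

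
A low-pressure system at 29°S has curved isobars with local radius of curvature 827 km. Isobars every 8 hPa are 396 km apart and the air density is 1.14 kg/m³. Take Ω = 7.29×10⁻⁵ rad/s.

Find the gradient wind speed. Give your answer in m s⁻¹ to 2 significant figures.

Coriolis parameter at 29°S:
f = 2Ω sin φ = 2 × 7.29×10⁻⁵ × sin 29° = 7.07×10⁻⁵ s⁻¹
Pressure gradient: |∂P/∂n| = 800 Pa / 396000 m = 2.02×10⁻³ Pa/m
Geostrophic speed: V_g = |∂P/∂n|/(fρ) = 2.02×10⁻³/(7.07×10⁻⁵ × 1.14) = 25.1 m/s
Around a low, centrifugal force acts outward with Coriolis, so pressure-gradient force balances both:
(1/ρ)|∂P/∂n| = fV + V²/R  →  V² + fR·V − fR·V_g = 0
With fR = 7.07×10⁻⁵ × 827×10³ m = 58.5 m/s:
V = [−fR + √((fR)² + 4 fR V_g)]/2 = [−58.5 + √(58.5² + 4×58.5×25.1)]/2 = 18.9 m/s
Subgeostrophic (V < V_g = 25.1 m/s), as expected around a low.

19 m s⁻¹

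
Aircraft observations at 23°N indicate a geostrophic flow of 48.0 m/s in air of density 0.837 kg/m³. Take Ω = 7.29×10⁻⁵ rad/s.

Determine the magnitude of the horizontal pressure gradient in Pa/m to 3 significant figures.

2.29×10⁻³ Pa/m

Coriolis parameter at 23°N:
f = 2Ω sin φ = 2 × 7.29×10⁻⁵ × sin 23° = 5.70×10⁻⁵ s⁻¹
Geostrophic balance rearranged: |∂P/∂n| = f ρ V_g
|∂P/∂n| = 5.70×10⁻⁵ × 0.837 × 48.0 = 2.29×10⁻³ Pa/m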